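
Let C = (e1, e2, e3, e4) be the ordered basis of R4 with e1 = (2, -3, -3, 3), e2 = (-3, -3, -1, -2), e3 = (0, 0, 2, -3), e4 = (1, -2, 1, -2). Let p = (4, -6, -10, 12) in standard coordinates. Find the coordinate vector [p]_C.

(2, 0, -2, 0)

[p]_C is the unique c with M c = p, where M has columns e1, ..., e4.
Row-reducing the augmented matrix [M | p] gives c = (2, 0, -2, 0).
Check: 2e1 + 0·e2 - 2e3 + 0·e4 = (4, -6, -10, 12).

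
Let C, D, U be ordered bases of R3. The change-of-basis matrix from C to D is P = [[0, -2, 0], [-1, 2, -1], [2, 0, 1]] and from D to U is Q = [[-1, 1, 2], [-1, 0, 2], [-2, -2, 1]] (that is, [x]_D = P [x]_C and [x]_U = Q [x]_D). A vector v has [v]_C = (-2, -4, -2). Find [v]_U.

Apply P to get D-coordinates (8, -4, -6), then Q to get U-coordinates.
The result is [v]_U = (-24, -20, -14).

(-24, -20, -14)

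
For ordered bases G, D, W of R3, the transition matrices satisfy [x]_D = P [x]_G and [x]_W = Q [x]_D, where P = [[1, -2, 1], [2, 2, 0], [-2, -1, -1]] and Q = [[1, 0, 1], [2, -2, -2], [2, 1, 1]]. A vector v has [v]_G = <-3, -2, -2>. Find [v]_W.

Apply P to get D-coordinates <-1, -10, 10>, then Q to get W-coordinates.
The result is [v]_W = <9, -2, -2>.

<9, -2, -2>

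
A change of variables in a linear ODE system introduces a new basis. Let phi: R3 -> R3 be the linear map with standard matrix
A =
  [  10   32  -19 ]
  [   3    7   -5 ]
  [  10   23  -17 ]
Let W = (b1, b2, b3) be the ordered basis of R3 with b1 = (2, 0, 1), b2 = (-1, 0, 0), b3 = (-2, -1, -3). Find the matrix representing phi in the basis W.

With P the matrix whose columns are b1, ..., b3, [phi]_W = P^(-1) A P.
Column by column: phi(b1) = A b1 = (1, 1, 3); its W-coordinates (0, 1, -1) give column 1.
Continuing for each basis vector yields [phi]_W = [[0, -1, 2], [1, 2, 3], [-1, 3, -2]].

[[0, -1, 2], [1, 2, 3], [-1, 3, -2]]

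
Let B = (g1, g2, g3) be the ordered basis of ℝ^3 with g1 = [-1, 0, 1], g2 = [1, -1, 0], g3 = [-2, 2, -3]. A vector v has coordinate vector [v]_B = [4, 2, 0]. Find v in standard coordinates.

[-2, -2, 4]

By definition v = 4g1 + 2g2 + 0·g3.
Summing componentwise gives [-2, -2, 4].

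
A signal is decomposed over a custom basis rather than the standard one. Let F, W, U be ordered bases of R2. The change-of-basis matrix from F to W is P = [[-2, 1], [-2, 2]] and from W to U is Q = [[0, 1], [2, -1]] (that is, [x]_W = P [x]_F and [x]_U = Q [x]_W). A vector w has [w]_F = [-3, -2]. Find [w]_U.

First [w]_W = P [w]_F = [4, 2].
Then [w]_U = Q [w]_W = [2, 6].

[2, 6]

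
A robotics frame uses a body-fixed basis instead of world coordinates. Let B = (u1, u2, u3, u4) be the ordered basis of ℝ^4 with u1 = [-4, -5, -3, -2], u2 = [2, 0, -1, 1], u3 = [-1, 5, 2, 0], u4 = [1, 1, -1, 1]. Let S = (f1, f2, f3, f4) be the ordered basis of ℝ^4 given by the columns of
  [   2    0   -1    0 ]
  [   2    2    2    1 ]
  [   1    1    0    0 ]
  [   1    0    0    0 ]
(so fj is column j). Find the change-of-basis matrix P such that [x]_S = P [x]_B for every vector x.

Take x = uj: its B-coordinates are the j-th standard unit vector, so P e_j — column j of P — equals [uj]_S.
u1 = -2f1 - f2 + 0·f3 + f4, giving column 1 = [-2, -1, 0, 1]; repeating for each j gives P = [[-2, 1, 0, 1], [-1, -2, 2, -2], [0, 0, 1, 1], [1, 2, -1, 1]].

[[-2, 1, 0, 1], [-1, -2, 2, -2], [0, 0, 1, 1], [1, 2, -1, 1]]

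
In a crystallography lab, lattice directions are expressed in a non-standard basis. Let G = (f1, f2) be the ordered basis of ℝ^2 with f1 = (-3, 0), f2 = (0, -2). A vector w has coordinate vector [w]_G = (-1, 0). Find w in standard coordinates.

w = M [w]_G, where M has columns f1, f2.
Carrying out the matrix-vector product, w = (3, 0).

(3, 0)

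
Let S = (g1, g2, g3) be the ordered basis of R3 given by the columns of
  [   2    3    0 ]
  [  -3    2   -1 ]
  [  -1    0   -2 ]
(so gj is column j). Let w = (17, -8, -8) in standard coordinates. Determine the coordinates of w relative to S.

(4, 3, 2)

We seek scalars with c_1 g1 + ... + c_3 g3 = w; equivalently solve M c = w where the columns of M are g1, ..., g3.
Gaussian elimination on [M | w] yields c = (4, 3, 2).
Check: 4g1 + 3g2 + 2g3 = (17, -8, -8).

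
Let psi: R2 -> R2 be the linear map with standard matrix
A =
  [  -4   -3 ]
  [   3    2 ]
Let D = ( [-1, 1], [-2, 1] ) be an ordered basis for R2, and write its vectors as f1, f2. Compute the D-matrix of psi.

[[-1, -3], [0, -1]]

With P the matrix whose columns are f1, f2, [psi]_D = P^(-1) A P.
Column by column: psi(f1) = A f1 = [1, -1]; its D-coordinates [-1, 0] give column 1.
Continuing for each basis vector yields [psi]_D = [[-1, -3], [0, -1]].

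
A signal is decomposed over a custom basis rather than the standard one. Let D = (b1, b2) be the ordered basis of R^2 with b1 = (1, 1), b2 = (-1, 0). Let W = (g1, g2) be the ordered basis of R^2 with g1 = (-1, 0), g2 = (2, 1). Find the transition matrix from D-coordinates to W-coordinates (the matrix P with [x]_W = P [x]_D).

Take x = bj: its D-coordinates are the j-th standard unit vector, so P e_j — column j of P — equals [bj]_W.
b1 = g1 + g2, giving column 1 = (1, 1); repeating for each j gives P = [[1, 1], [1, 0]].

[[1, 1], [1, 0]]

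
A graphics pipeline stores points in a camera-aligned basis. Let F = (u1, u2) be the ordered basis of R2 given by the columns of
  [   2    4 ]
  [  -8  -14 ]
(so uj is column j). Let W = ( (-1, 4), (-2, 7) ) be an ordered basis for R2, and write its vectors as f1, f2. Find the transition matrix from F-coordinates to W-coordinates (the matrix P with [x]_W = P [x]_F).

Take x = uj: its F-coordinates are the j-th standard unit vector, so P e_j — column j of P — equals [uj]_W.
u1 = -2f1 + 0·f2, giving column 1 = (-2, 0); repeating for each j gives P = [[-2, 0], [0, -2]].

[[-2, 0], [0, -2]]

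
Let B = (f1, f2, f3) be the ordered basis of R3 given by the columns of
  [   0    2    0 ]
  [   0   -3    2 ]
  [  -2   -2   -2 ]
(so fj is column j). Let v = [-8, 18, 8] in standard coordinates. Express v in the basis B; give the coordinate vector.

[-3, -4, 3]

Write v = c_1 f1 + ... + c_3 f3 and solve for the c_i.
Solving this 3x3 system gives c = (-3, -4, 3).
Check: -3f1 - 4f2 + 3f3 = [-8, 18, 8].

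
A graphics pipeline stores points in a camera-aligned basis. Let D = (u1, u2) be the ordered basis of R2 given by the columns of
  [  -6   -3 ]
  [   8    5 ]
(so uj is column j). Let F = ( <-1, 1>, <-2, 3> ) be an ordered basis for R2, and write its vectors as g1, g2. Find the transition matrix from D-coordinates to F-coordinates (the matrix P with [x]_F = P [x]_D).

[[2, -1], [2, 2]]

Column j of P is [uj]_F, since P maps D-coordinates to F-coordinates.
Expressing u1 in F: u1 = 2g1 + 2g2, so column 1 of P is <2, 2>.
Doing the same for each uj gives P = [[2, -1], [2, 2]].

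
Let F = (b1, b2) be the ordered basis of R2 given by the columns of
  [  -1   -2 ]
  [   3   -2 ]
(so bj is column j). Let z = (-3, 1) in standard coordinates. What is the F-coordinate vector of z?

(1, 1)

Write z = c_1 b1 + c_2 b2 and solve for the c_i.
System: -c_1 - 2c_2 = -3, 3c_1 - 2c_2 = 1; solving gives c_1 = 1, c_2 = 1.
Check: b1 + b2 = (-3, 1).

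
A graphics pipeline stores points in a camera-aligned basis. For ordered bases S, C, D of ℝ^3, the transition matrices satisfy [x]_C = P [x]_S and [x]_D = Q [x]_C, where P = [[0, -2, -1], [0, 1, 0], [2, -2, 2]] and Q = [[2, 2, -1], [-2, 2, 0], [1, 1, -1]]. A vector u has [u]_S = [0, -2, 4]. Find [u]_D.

[-16, -4, -14]

Apply P to get C-coordinates [0, -2, 12], then Q to get D-coordinates.
The result is [u]_D = [-16, -4, -14].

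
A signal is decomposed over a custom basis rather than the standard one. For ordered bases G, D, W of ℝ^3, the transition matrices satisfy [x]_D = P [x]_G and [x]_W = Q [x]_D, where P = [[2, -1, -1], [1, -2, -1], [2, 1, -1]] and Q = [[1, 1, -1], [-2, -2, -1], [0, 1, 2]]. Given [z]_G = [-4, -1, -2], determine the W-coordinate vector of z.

[2, 17, -14]

Apply P to get D-coordinates [-5, 0, -7], then Q to get W-coordinates.
The result is [z]_W = [2, 17, -14].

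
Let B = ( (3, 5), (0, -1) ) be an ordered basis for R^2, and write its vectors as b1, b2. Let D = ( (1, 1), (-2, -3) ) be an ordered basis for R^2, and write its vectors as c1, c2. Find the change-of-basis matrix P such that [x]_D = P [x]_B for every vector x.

[[-1, 2], [-2, 1]]

Let M have columns bj and N have columns cj. Then for every x, N [x]_D = x = M [x]_B, so P = N^(-1) M.
Since det N = -1, N^(-1) has integer entries; multiplying gives P = [[-1, 2], [-2, 1]].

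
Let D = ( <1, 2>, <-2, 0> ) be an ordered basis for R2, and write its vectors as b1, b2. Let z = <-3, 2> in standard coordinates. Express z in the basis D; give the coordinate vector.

<1, 2>

[z]_D is the unique c with M c = z, where M has columns b1, b2.
System: c_1 - 2c_2 = -3, 2c_1 + 0c_2 = 2; solving gives c_1 = 1, c_2 = 2.
Check: b1 + 2b2 = <-3, 2>.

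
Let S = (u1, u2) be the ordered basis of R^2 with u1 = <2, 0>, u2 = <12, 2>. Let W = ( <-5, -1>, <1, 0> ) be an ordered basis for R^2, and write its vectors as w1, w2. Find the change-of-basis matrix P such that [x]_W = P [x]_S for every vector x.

[[0, -2], [2, 2]]

Let M have columns uj and N have columns wj. Then for every x, N [x]_W = x = M [x]_S, so P = N^(-1) M.
Since det N = 1, N^(-1) has integer entries; multiplying gives P = [[0, -2], [2, 2]].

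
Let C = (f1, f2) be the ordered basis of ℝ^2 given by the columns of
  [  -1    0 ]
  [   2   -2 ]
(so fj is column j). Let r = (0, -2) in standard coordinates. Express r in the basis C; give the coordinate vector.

(0, 1)

We seek scalars with c_1 f1 + c_2 f2 = r; equivalently solve M c = r where the columns of M are f1, f2.
System: -c_1 + 0c_2 = 0, 2c_1 - 2c_2 = -2; solving gives c_1 = 0, c_2 = 1.
Check: 0·f1 + f2 = (0, -2).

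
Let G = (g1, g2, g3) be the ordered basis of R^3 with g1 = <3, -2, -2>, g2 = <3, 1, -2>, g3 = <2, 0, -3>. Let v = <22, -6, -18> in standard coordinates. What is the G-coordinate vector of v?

<4, 2, 2>

We seek scalars with c_1 g1 + ... + c_3 g3 = v; equivalently solve M c = v where the columns of M are g1, ..., g3.
Gaussian elimination on [M | v] yields c = (4, 2, 2).
Check: 4g1 + 2g2 + 2g3 = <22, -6, -18>.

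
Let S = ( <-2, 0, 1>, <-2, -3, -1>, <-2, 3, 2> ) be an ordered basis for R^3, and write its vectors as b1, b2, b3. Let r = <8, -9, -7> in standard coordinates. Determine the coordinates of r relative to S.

<-1, 0, -3>

Write r = c_1 b1 + ... + c_3 b3 and solve for the c_i.
Gaussian elimination on [M | r] yields c = (-1, 0, -3).
Check: -b1 + 0·b2 - 3b3 = <8, -9, -7>.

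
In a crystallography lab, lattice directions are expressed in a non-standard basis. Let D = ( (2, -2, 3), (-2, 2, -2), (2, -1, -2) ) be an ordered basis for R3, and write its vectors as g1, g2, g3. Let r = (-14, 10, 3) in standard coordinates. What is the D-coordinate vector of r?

[r]_D is the unique c with M c = r, where M has columns g1, ..., g3.
Gaussian elimination on [M | r] yields c = (1, 4, -4).
Check: g1 + 4g2 - 4g3 = (-14, 10, 3).

(1, 4, -4)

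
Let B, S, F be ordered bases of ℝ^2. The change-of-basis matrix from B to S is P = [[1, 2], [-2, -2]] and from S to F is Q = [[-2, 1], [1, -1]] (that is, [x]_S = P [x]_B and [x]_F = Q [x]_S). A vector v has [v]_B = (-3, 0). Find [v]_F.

(12, -9)

Composing the changes, [v]_F = Q P [v]_B.
Q P = [[-4, -6], [3, 4]]; applying this to (-3, 0) gives (12, -9).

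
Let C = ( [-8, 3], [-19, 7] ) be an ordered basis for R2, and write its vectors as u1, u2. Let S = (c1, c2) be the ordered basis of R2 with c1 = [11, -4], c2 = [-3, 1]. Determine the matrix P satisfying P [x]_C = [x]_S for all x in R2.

Take x = uj: its C-coordinates are the j-th standard unit vector, so P e_j — column j of P — equals [uj]_S.
u1 = -c1 - c2, giving column 1 = [-1, -1]; repeating for each j gives P = [[-1, -2], [-1, -1]].

[[-1, -2], [-1, -1]]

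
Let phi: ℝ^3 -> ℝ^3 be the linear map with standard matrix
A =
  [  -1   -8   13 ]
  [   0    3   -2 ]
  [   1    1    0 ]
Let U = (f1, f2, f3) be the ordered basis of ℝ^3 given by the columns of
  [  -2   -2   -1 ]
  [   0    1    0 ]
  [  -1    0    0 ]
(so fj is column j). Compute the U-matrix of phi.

With P the matrix whose columns are f1, ..., f3, [phi]_U = P^(-1) A P.
Column by column: phi(f1) = A f1 = (-11, 2, -2); its U-coordinates (2, 2, 3) give column 1.
Continuing for each basis vector yields [phi]_U = [[2, 1, 1], [2, 3, 0], [3, -2, -3]].

[[2, 1, 1], [2, 3, 0], [3, -2, -3]]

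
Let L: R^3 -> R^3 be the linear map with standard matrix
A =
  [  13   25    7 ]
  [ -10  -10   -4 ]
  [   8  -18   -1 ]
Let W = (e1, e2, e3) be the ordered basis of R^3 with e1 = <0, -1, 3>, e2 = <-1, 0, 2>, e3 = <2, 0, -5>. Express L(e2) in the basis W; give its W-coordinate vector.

<-2, 3, 2>

Compute L(e2) = A e2 = <1, 2, -10> in standard coordinates.
Then write this in W-coordinates: solve for y in y_1 e1 + ... + y_3 e3 = <1, 2, -10>.
This gives y = <-2, 3, 2>, which is column 2 of [L]_W.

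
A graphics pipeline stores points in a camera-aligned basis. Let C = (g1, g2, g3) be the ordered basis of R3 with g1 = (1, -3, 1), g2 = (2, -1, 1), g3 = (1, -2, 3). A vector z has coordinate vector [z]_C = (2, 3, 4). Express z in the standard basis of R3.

By definition z = 2g1 + 3g2 + 4g3.
Summing componentwise gives (12, -17, 17).

(12, -17, 17)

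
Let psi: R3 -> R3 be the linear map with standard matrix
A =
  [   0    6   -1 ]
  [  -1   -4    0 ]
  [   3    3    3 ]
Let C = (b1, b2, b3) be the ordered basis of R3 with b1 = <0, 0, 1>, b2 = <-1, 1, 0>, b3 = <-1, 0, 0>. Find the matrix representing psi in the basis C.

[[3, 0, -3], [0, -3, 1], [1, -3, -1]]

With P the matrix whose columns are b1, ..., b3, [psi]_C = P^(-1) A P.
Column by column: psi(b1) = A b1 = <-1, 0, 3>; its C-coordinates <3, 0, 1> give column 1.
Continuing for each basis vector yields [psi]_C = [[3, 0, -3], [0, -3, 1], [1, -3, -1]].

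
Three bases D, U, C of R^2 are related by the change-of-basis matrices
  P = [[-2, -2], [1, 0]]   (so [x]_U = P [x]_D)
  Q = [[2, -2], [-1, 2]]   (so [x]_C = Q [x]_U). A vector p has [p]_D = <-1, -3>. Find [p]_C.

<18, -10>

Composing the changes, [p]_C = Q P [p]_D.
Q P = [[-6, -4], [4, 2]]; applying this to <-1, -3> gives <18, -10>.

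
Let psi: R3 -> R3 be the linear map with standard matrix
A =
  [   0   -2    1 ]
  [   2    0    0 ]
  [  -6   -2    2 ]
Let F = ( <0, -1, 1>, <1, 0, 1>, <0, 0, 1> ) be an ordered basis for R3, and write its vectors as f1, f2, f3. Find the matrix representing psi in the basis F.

[[0, -2, 0], [3, 1, 1], [1, -3, 1]]

With P the matrix whose columns are f1, ..., f3, [psi]_F = P^(-1) A P.
Column by column: psi(f1) = A f1 = <3, 0, 4>; its F-coordinates <0, 3, 1> give column 1.
Continuing for each basis vector yields [psi]_F = [[0, -2, 0], [3, 1, 1], [1, -3, 1]].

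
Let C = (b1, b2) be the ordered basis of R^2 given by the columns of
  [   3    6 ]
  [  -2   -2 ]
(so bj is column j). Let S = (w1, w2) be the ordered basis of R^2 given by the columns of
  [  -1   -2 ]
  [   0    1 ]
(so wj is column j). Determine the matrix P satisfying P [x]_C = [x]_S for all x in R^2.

Let M have columns bj and N have columns wj. Then for every x, N [x]_S = x = M [x]_C, so P = N^(-1) M.
Since det N = -1, N^(-1) has integer entries; multiplying gives P = [[1, -2], [-2, -2]].

[[1, -2], [-2, -2]]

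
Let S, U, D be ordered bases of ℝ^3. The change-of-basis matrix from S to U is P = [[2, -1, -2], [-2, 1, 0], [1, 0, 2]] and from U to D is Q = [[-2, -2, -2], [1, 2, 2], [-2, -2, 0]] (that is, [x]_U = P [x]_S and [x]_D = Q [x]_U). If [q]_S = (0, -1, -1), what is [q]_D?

(0, -3, -4)

Apply P to get U-coordinates (3, -1, -2), then Q to get D-coordinates.
The result is [q]_D = (0, -3, -4).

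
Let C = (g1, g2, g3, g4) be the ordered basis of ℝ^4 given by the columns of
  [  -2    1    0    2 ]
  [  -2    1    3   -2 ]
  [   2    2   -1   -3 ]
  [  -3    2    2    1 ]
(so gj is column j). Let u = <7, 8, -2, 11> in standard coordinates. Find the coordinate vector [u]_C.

[u]_C is the unique c with M c = u, where M has columns g1, ..., g4.
Row-reducing the augmented matrix [M | u] gives c = (-4, 1, -1, -1).
Check: -4g1 + g2 - g3 - g4 = <7, 8, -2, 11>.

<-4, 1, -1, -1>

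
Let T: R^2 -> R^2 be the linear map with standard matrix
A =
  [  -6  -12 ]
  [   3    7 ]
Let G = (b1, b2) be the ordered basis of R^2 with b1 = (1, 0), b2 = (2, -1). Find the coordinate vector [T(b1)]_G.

(0, -3)

Compute T(b1) = A b1 = (-6, 3) in standard coordinates.
Then write this in G-coordinates: solve for y in y_1 b1 + y_2 b2 = (-6, 3).
This gives y = (0, -3), which is column 1 of [T]_G.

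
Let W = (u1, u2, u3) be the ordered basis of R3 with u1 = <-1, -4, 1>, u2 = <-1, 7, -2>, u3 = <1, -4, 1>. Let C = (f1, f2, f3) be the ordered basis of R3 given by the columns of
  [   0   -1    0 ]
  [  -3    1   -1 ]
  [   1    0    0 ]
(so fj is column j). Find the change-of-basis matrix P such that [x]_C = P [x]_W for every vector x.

Let M have columns uj and N have columns fj. Then for every x, N [x]_C = x = M [x]_W, so P = N^(-1) M.
Since det N = 1, N^(-1) has integer entries; multiplying gives P = [[1, -2, 1], [1, 1, -1], [2, 0, 0]].

[[1, -2, 1], [1, 1, -1], [2, 0, 0]]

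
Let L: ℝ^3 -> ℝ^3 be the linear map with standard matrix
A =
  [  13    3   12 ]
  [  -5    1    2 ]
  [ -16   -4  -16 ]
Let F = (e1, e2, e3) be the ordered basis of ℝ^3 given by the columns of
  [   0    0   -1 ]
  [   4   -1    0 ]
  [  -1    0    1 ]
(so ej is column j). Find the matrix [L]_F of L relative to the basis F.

[[0, -1, 1], [-2, -3, -3], [0, 3, 1]]

With P the matrix whose columns are e1, ..., e3, [L]_F = P^(-1) A P.
Column by column: L(e1) = A e1 = (0, 2, 0); its F-coordinates (0, -2, 0) give column 1.
Continuing for each basis vector yields [L]_F = [[0, -1, 1], [-2, -3, -3], [0, 3, 1]].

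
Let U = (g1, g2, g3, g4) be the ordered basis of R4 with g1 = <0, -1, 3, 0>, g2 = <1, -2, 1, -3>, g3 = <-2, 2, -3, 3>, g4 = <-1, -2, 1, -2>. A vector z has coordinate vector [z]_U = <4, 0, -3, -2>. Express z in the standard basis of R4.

<8, -6, 19, -5>

By definition z = 4g1 + 0·g2 - 3g3 - 2g4.
Summing componentwise gives <8, -6, 19, -5>.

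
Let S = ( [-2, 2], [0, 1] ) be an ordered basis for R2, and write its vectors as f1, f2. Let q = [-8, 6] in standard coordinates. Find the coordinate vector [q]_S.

[q]_S is the unique c with M c = q, where M has columns f1, f2.
System: -2c_1 + 0c_2 = -8, 2c_1 + c_2 = 6; solving gives c_1 = 4, c_2 = -2.
Check: 4f1 - 2f2 = [-8, 6].

[4, -2]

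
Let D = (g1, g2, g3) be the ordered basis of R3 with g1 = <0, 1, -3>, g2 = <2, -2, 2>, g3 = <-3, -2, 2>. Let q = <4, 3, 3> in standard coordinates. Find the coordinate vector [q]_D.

We seek scalars with c_1 g1 + ... + c_3 g3 = q; equivalently solve M c = q where the columns of M are g1, ..., g3.
Solving this 3x3 system gives c = (-3, -1, -2).
Check: -3g1 - g2 - 2g3 = <4, 3, 3>.

<-3, -1, -2>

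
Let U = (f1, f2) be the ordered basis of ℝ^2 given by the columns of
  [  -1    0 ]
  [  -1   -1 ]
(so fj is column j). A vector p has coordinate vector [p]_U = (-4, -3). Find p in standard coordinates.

p = M [p]_U, where M has columns f1, f2.
Carrying out the matrix-vector product, p = (4, 7).

(4, 7)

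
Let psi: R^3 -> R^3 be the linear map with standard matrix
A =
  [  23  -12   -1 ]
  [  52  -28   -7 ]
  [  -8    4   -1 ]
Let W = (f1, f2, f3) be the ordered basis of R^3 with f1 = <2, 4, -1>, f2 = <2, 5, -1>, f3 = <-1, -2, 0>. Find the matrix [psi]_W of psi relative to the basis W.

[[-2, -2, -2], [1, -3, 2], [-1, 3, -1]]

With P the matrix whose columns are f1, ..., f3, [psi]_W = P^(-1) A P.
Column by column: psi(f1) = A f1 = <-1, -1, 1>; its W-coordinates <-2, 1, -1> give column 1.
Continuing for each basis vector yields [psi]_W = [[-2, -2, -2], [1, -3, 2], [-1, 3, -1]].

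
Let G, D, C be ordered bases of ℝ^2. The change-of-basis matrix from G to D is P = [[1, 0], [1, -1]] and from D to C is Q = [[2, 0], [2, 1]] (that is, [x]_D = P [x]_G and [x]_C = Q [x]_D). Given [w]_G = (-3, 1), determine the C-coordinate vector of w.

(-6, -10)

Apply P to get D-coordinates (-3, -4), then Q to get C-coordinates.
The result is [w]_C = (-6, -10).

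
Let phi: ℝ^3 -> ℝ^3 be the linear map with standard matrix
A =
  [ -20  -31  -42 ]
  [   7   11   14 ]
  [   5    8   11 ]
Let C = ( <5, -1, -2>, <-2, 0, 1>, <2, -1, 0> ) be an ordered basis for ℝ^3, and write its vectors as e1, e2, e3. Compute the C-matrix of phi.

With P the matrix whose columns are e1, ..., e3, [phi]_C = P^(-1) A P.
Column by column: phi(e1) = A e1 = <15, -4, -5>; its C-coordinates <3, 1, 1> give column 1.
Continuing for each basis vector yields [phi]_C = [[3, 0, -1], [1, 1, 0], [1, 0, -2]].

[[3, 0, -1], [1, 1, 0], [1, 0, -2]]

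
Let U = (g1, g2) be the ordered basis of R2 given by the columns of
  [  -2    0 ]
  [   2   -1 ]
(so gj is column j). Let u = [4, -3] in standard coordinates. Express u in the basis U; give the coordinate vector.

Write u = c_1 g1 + c_2 g2 and solve for the c_i.
System: -2c_1 + 0c_2 = 4, 2c_1 - c_2 = -3; solving gives c_1 = -2, c_2 = -1.
Check: -2g1 - g2 = [4, -3].

[-2, -1]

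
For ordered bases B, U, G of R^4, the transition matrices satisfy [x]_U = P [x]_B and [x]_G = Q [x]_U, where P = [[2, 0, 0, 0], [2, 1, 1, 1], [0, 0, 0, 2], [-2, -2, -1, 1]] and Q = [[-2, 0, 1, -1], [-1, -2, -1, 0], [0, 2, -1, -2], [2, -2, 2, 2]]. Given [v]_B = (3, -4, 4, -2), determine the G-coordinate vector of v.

(-12, -10, 20, -12)

Composing the changes, [v]_G = Q P [v]_B.
Q P = [[-2, 2, 1, 1], [-6, -2, -2, -4], [8, 6, 4, -2], [-4, -6, -4, 4]]; applying this to (3, -4, 4, -2) gives (-12, -10, 20, -12).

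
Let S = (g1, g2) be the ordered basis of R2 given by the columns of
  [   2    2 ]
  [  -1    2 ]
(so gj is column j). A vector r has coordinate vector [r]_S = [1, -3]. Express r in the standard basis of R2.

[-4, -7]

r = M [r]_S, where M has columns g1, g2.
Carrying out the matrix-vector product, r = [-4, -7].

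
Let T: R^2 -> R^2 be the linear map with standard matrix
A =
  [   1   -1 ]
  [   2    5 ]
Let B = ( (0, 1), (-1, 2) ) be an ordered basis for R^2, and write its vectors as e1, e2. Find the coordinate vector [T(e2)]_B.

(2, 3)

Column 2 of [T]_B is the B-coordinate vector of T(e2).
In standard coordinates T(e2) = A e2 = (-3, 8).
Converting to B: (-3, 8) = 2e1 + 3e2, so the coordinate vector is (2, 3).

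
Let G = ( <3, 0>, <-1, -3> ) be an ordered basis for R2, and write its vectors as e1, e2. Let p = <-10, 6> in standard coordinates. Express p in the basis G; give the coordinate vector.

<-4, -2>

We seek scalars with c_1 e1 + c_2 e2 = p; equivalently solve M c = p where the columns of M are e1, e2.
System: 3c_1 - c_2 = -10, 0c_1 - 3c_2 = 6; solving gives c_1 = -4, c_2 = -2.
Check: -4e1 - 2e2 = <-10, 6>.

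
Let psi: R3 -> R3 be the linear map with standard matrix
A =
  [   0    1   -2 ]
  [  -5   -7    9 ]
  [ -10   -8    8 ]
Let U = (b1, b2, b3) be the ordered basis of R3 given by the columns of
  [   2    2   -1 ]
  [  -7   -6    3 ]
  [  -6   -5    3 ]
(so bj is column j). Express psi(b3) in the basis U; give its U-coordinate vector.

(-2, 1, 1)

Column 3 of [psi]_U is the U-coordinate vector of psi(b3).
In standard coordinates psi(b3) = A b3 = (-3, 11, 10).
Converting to U: (-3, 11, 10) = -2b1 + b2 + b3, so the coordinate vector is (-2, 1, 1).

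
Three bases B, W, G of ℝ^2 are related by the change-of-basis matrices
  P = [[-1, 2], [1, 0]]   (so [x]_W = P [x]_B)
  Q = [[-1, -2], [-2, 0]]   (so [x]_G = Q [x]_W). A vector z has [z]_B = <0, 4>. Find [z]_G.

<-8, -16>

Apply P to get W-coordinates <8, 0>, then Q to get G-coordinates.
The result is [z]_G = <-8, -16>.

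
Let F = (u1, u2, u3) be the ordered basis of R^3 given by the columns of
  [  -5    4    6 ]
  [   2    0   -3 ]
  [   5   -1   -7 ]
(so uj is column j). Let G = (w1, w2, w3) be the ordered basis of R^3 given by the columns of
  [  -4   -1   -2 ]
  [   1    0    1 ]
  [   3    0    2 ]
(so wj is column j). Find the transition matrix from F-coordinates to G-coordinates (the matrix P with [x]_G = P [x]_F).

[[1, -1, -1], [-1, -2, 2], [1, 1, -2]]

Column j of P is [uj]_G, since P maps F-coordinates to G-coordinates.
Expressing u1 in G: u1 = w1 - w2 + w3, so column 1 of P is [1, -1, 1].
Doing the same for each uj gives P = [[1, -1, -1], [-1, -2, 2], [1, 1, -2]].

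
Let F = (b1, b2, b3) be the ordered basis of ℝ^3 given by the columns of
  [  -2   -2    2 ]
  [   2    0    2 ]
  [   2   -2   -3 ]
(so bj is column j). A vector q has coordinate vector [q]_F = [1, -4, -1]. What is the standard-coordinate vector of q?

By definition q = b1 - 4b2 - b3.
Summing componentwise gives [4, 0, 13].

[4, 0, 13]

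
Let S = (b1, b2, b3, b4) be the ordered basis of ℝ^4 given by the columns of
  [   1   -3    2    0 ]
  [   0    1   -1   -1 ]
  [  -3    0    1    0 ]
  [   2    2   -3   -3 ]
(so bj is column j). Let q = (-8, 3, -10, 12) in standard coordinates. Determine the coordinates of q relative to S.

(3, 3, -1, 1)

We seek scalars with c_1 b1 + ... + c_4 b4 = q; equivalently solve M c = q where the columns of M are b1, ..., b4.
Solving this 4x4 system gives c = (3, 3, -1, 1).
Check: 3b1 + 3b2 - b3 + b4 = (-8, 3, -10, 12).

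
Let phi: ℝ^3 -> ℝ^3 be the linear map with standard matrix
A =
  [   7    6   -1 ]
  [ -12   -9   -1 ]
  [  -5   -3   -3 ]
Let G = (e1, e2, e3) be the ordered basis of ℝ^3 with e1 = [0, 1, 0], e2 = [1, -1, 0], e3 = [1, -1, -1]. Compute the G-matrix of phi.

[[-3, -2, 0], [3, -1, 3], [3, 2, -1]]

Let P have columns e1, ..., e3. Then [phi]_G = P^(-1) A P.
Here det P = 1, so P^(-1) is integer; computing A P first and then P^(-1)(A P) gives [[-3, -2, 0], [3, -1, 3], [3, 2, -1]].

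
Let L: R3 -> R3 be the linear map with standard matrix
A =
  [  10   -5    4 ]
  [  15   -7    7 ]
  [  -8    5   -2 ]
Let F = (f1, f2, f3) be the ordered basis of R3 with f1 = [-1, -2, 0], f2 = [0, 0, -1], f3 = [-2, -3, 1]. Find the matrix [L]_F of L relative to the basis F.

Let P have columns f1, ..., f3. Then [L]_F = P^(-1) A P.
Here det P = -1, so P^(-1) is integer; computing A P first and then P^(-1)(A P) gives [[2, 2, 1], [1, -1, 1], [-1, 1, 0]].

[[2, 2, 1], [1, -1, 1], [-1, 1, 0]]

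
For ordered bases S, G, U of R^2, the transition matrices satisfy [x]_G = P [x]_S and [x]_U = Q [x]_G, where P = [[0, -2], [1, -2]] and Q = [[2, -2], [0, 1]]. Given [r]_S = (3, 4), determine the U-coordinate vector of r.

Apply P to get G-coordinates (-8, -5), then Q to get U-coordinates.
The result is [r]_U = (-6, -5).

(-6, -5)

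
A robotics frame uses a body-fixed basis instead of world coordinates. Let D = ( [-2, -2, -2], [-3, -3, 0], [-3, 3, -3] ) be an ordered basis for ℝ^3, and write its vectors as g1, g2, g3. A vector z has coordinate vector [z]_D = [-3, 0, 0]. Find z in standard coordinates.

The coordinates say z = -3g1 + 0·g2 + 0·g3; adding the scaled basis vectors gives [6, 6, 6].

[6, 6, 6]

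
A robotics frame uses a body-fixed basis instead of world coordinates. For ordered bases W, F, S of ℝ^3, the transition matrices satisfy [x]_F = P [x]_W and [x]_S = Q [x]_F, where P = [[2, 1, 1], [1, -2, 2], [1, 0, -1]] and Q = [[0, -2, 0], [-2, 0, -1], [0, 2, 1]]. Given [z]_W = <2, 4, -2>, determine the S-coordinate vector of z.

<20, -16, -16>

Composing the changes, [z]_S = Q P [z]_W.
Q P = [[-2, 4, -4], [-5, -2, -1], [3, -4, 3]]; applying this to <2, 4, -2> gives <20, -16, -16>.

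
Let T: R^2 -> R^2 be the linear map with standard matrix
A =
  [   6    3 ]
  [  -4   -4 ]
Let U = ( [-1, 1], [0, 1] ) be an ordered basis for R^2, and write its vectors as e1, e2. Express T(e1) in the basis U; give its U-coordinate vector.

Compute T(e1) = A e1 = [-3, 0] in standard coordinates.
Then write this in U-coordinates: solve for y in y_1 e1 + y_2 e2 = [-3, 0].
This gives y = [3, -3], which is column 1 of [T]_U.

[3, -3]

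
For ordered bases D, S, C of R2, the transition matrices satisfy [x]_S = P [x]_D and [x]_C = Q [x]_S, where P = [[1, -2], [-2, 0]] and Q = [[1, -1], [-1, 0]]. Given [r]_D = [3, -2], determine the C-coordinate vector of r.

[13, -7]

Composing the changes, [r]_C = Q P [r]_D.
Q P = [[3, -2], [-1, 2]]; applying this to [3, -2] gives [13, -7].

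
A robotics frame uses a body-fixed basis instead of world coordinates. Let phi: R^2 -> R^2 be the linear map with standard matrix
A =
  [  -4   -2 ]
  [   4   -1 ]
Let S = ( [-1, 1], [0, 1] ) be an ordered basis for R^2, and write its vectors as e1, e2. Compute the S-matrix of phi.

[[-2, 2], [-3, -3]]

With P the matrix whose columns are e1, e2, [phi]_S = P^(-1) A P.
Column by column: phi(e1) = A e1 = [2, -5]; its S-coordinates [-2, -3] give column 1.
Continuing for each basis vector yields [phi]_S = [[-2, 2], [-3, -3]].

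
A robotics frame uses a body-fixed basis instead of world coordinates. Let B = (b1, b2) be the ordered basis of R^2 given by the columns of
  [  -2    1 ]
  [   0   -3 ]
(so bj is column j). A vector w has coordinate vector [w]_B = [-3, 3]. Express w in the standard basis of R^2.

[9, -9]

The coordinates say w = -3b1 + 3b2; adding the scaled basis vectors gives [9, -9].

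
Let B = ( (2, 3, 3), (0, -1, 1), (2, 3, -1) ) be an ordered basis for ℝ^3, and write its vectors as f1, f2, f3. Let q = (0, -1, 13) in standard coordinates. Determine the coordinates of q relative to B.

We seek scalars with c_1 f1 + ... + c_3 f3 = q; equivalently solve M c = q where the columns of M are f1, ..., f3.
Solving this 3x3 system gives c = (3, 1, -3).
Check: 3f1 + f2 - 3f3 = (0, -1, 13).

(3, 1, -3)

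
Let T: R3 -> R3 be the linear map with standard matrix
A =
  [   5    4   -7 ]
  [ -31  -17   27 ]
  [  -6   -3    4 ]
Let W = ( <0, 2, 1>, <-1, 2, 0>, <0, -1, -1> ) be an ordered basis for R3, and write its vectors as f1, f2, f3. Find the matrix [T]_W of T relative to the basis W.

[[-3, 3, -3], [-1, -3, -3], [-1, 3, -2]]

With P the matrix whose columns are f1, ..., f3, [T]_W = P^(-1) A P.
Column by column: T(f1) = A f1 = <1, -7, -2>; its W-coordinates <-3, -1, -1> give column 1.
Continuing for each basis vector yields [T]_W = [[-3, 3, -3], [-1, -3, -3], [-1, 3, -2]].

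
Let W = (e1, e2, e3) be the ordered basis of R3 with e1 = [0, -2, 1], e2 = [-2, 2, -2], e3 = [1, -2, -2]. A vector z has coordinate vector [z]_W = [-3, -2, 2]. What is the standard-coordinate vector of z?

[6, -2, -3]

z = M [z]_W, where M has columns e1, ..., e3.
Carrying out the matrix-vector product, z = [6, -2, -3].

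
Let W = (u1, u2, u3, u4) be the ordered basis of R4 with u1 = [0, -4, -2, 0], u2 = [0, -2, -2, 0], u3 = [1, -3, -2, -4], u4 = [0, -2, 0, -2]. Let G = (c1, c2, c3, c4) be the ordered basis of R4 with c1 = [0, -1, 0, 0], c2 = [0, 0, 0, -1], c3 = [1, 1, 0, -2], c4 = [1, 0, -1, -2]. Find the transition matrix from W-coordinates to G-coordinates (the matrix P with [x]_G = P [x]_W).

Let M have columns uj and N have columns cj. Then for every x, N [x]_G = x = M [x]_W, so P = N^(-1) M.
Since det N = 1, N^(-1) has integer entries; multiplying gives P = [[2, 0, 2, 2], [0, 0, 2, 2], [-2, -2, -1, 0], [2, 2, 2, 0]].

[[2, 0, 2, 2], [0, 0, 2, 2], [-2, -2, -1, 0], [2, 2, 2, 0]]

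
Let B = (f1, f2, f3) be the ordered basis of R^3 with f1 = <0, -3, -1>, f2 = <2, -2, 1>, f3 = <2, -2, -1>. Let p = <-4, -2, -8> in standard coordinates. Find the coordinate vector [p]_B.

Write p = c_1 f1 + ... + c_3 f3 and solve for the c_i.
Gaussian elimination on [M | p] yields c = (2, -4, 2).
Check: 2f1 - 4f2 + 2f3 = <-4, -2, -8>.

<2, -4, 2>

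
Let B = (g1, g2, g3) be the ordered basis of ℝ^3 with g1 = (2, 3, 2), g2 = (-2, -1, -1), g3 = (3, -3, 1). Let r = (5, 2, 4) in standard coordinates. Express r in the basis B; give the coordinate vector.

(2, 1, 1)

[r]_B is the unique c with M c = r, where M has columns g1, ..., g3.
Row-reducing the augmented matrix [M | r] gives c = (2, 1, 1).
Check: 2g1 + g2 + g3 = (5, 2, 4).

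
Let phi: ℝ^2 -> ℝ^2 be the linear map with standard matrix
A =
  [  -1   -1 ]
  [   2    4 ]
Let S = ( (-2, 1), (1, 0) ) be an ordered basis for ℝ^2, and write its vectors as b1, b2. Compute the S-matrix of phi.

The j-th column of [phi]_S is [phi(bj)]_S.
phi(b1) = A b1 = (1, 0) = 0·b1 + b2, so column 1 is (0, 1).
Repeating for b2 and assembling the columns gives [[0, 2], [1, 3]].

[[0, 2], [1, 3]]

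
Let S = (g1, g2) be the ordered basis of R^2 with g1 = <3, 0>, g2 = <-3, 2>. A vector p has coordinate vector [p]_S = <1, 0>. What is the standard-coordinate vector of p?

<3, 0>

p = M [p]_S, where M has columns g1, g2.
Carrying out the matrix-vector product, p = <3, 0>.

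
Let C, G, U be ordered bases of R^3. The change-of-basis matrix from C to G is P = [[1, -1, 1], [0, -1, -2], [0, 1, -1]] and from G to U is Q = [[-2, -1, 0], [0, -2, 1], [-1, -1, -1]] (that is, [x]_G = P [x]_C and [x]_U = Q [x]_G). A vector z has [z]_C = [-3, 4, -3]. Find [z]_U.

Apply P to get G-coordinates [-10, 2, 7], then Q to get U-coordinates.
The result is [z]_U = [18, 3, 1].

[18, 3, 1]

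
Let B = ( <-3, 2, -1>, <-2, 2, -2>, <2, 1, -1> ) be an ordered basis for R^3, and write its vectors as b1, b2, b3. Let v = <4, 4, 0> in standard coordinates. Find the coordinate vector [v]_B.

<4, -4, 4>

[v]_B is the unique c with M c = v, where M has columns b1, ..., b3.
Gaussian elimination on [M | v] yields c = (4, -4, 4).
Check: 4b1 - 4b2 + 4b3 = <4, 4, 0>.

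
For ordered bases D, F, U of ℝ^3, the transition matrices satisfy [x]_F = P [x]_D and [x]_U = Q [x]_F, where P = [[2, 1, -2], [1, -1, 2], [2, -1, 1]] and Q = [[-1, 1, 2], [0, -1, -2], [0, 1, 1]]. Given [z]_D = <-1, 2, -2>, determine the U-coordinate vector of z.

Apply P to get F-coordinates <4, -7, -6>, then Q to get U-coordinates.
The result is [z]_U = <-23, 19, -13>.

<-23, 19, -13>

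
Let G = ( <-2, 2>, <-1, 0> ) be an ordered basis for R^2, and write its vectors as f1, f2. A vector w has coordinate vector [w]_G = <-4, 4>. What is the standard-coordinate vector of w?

<4, -8>

By definition w = -4f1 + 4f2.
Summing componentwise gives <4, -8>.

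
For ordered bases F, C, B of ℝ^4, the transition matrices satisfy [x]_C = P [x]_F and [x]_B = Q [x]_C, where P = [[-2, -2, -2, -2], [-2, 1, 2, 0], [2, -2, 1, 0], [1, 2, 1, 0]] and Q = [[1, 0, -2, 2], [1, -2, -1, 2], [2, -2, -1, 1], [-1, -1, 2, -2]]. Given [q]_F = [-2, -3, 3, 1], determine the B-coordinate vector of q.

Composing the changes, [q]_B = Q P [q]_F.
Q P = [[-4, 6, -2, -2], [2, 2, -5, -2], [-1, -2, -8, -4], [6, -7, 0, 2]]; applying this to [-2, -3, 3, 1] gives [-18, -27, -20, 11].

[-18, -27, -20, 11]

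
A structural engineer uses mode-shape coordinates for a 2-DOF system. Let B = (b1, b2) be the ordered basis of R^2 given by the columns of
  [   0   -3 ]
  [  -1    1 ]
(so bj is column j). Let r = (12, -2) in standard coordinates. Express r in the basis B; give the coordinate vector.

We seek scalars with c_1 b1 + c_2 b2 = r; equivalently solve M c = r where the columns of M are b1, b2.
System: 0c_1 - 3c_2 = 12, -c_1 + c_2 = -2; solving gives c_1 = -2, c_2 = -4.
Check: -2b1 - 4b2 = (12, -2).

(-2, -4)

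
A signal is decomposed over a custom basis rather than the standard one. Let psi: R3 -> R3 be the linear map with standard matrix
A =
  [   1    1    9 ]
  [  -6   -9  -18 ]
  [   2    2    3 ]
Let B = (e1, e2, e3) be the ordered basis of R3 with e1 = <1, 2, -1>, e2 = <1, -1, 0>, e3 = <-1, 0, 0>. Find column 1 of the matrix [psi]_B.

Column 1 of [psi]_B is the B-coordinate vector of psi(e1).
In standard coordinates psi(e1) = A e1 = <-6, -6, 3>.
Converting to B: <-6, -6, 3> = -3e1 + 0·e2 + 3e3, so the coordinate vector is <-3, 0, 3>.

<-3, 0, 3>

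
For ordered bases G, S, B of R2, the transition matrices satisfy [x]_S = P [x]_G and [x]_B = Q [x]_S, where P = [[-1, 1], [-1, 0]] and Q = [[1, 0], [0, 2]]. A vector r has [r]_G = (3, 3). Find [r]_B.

Apply P to get S-coordinates (0, -3), then Q to get B-coordinates.
The result is [r]_B = (0, -6).

(0, -6)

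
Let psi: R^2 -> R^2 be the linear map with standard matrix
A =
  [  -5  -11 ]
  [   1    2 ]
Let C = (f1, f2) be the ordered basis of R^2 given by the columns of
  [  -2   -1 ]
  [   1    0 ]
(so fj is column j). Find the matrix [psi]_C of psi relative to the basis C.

[[0, -1], [1, -3]]

Let P have columns f1, f2. Then [psi]_C = P^(-1) A P.
Here det P = 1, so P^(-1) is integer; computing A P first and then P^(-1)(A P) gives [[0, -1], [1, -3]].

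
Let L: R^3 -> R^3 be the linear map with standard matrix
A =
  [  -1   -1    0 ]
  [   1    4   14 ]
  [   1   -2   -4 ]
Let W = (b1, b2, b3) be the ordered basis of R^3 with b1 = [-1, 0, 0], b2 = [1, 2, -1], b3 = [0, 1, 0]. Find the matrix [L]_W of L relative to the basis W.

[[0, 2, 3], [1, -1, 2], [-3, -3, 0]]

With P the matrix whose columns are b1, ..., b3, [L]_W = P^(-1) A P.
Column by column: L(b1) = A b1 = [1, -1, -1]; its W-coordinates [0, 1, -3] give column 1.
Continuing for each basis vector yields [L]_W = [[0, 2, 3], [1, -1, 2], [-3, -3, 0]].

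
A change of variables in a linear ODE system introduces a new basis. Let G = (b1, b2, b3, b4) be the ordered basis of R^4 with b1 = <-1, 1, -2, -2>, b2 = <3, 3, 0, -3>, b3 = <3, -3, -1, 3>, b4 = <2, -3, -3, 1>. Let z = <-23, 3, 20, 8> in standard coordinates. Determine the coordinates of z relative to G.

<-3, -4, -2, -4>

We seek scalars with c_1 b1 + ... + c_4 b4 = z; equivalently solve M c = z where the columns of M are b1, ..., b4.
Row-reducing the augmented matrix [M | z] gives c = (-3, -4, -2, -4).
Check: -3b1 - 4b2 - 2b3 - 4b4 = <-23, 3, 20, 8>.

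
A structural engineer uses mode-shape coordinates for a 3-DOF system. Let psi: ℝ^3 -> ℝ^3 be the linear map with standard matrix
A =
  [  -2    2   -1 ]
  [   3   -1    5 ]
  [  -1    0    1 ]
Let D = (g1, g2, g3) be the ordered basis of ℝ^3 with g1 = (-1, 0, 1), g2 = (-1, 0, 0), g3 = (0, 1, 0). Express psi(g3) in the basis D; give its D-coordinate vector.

Column 3 of [psi]_D is the D-coordinate vector of psi(g3).
In standard coordinates psi(g3) = A g3 = (2, -1, 0).
Converting to D: (2, -1, 0) = 0·g1 - 2g2 - g3, so the coordinate vector is (0, -2, -1).

(0, -2, -1)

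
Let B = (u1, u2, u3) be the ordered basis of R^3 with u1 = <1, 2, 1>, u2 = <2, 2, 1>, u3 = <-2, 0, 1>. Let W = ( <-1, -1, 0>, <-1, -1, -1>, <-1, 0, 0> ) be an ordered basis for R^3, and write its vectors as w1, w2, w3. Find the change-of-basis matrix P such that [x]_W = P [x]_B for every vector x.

Let M have columns uj and N have columns wj. Then for every x, N [x]_W = x = M [x]_B, so P = N^(-1) M.
Since det N = -1, N^(-1) has integer entries; multiplying gives P = [[-1, -1, 1], [-1, -1, -1], [1, 0, 2]].

[[-1, -1, 1], [-1, -1, -1], [1, 0, 2]]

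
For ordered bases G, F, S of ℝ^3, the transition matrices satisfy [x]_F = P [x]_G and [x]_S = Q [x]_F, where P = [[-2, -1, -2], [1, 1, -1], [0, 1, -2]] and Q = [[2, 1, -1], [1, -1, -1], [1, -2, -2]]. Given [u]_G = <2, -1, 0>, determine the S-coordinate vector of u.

Composing the changes, [u]_S = Q P [u]_G.
Q P = [[-3, -2, -3], [-3, -3, 1], [-4, -5, 4]]; applying this to <2, -1, 0> gives <-4, -3, -3>.

<-4, -3, -3>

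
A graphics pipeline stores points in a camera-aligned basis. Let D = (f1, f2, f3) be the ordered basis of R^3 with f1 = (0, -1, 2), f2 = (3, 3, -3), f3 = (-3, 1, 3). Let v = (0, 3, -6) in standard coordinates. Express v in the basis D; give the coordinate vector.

[v]_D is the unique c with M c = v, where M has columns f1, ..., f3.
Row-reducing the augmented matrix [M | v] gives c = (-3, 0, 0).
Check: -3f1 + 0·f2 + 0·f3 = (0, 3, -6).

(-3, 0, 0)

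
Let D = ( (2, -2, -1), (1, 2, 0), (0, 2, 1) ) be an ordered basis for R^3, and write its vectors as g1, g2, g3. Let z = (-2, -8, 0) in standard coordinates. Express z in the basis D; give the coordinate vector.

(1, -4, 1)

Write z = c_1 g1 + ... + c_3 g3 and solve for the c_i.
Solving this 3x3 system gives c = (1, -4, 1).
Check: g1 - 4g2 + g3 = (-2, -8, 0).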